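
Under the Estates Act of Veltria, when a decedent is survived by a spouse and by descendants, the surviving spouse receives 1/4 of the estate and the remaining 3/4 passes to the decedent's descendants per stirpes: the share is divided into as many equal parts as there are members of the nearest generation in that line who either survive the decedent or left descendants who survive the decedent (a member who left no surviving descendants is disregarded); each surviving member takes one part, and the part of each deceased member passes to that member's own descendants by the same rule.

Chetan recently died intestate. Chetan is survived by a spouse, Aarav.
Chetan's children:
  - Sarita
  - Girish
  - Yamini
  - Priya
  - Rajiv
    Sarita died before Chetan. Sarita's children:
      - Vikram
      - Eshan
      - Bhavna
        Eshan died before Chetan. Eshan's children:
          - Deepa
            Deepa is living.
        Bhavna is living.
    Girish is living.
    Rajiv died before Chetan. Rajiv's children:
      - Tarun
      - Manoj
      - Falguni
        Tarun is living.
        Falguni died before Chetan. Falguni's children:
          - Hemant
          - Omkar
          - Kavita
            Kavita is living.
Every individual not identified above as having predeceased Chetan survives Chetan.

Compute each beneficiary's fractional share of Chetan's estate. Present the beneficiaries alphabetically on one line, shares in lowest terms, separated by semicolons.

Aarav, as surviving spouse, takes 1/4.
The remaining 3/4 passes to Chetan's descendants per stirpes.
The 3/4 is divided into 5 equal shares of 3/20 among Sarita, Girish, Yamini, Priya, Rajiv.
Sarita predeceased; the 3/20 allotted to Sarita's branch passes to Sarita's issue by representation.
The 3/20 is divided into 3 equal shares of 1/20 among Vikram, Eshan, Bhavna.
Vikram is living and takes 1/20.
Eshan predeceased; the 1/20 allotted to Eshan's branch passes to Eshan's issue by representation.
Deepa is the sole taker at this level and receives the full 1/20.
Bhavna is living and takes 1/20.
Girish is living and takes 3/20.
Yamini is living and takes 3/20.
Priya is living and takes 3/20.
Rajiv predeceased; the 3/20 allotted to Rajiv's branch passes to Rajiv's issue by representation.
The 3/20 is divided into 3 equal shares of 1/20 among Tarun, Manoj, Falguni.
Tarun is living and takes 1/20.
Manoj is living and takes 1/20.
Falguni predeceased; the 1/20 allotted to Falguni's branch passes to Falguni's issue by representation.
The 1/20 is divided into 3 equal shares of 1/60 among Hemant, Omkar, Kavita.
Hemant is living and takes 1/60.
Omkar is living and takes 1/60.
Kavita is living and takes 1/60.

Aarav 1/4; Bhavna 1/20; Deepa 1/20; Girish 3/20; Hemant 1/60; Kavita 1/60; Manoj 1/20; Omkar 1/60; Priya 3/20; Tarun 1/20; Vikram 1/20; Yamini 3/20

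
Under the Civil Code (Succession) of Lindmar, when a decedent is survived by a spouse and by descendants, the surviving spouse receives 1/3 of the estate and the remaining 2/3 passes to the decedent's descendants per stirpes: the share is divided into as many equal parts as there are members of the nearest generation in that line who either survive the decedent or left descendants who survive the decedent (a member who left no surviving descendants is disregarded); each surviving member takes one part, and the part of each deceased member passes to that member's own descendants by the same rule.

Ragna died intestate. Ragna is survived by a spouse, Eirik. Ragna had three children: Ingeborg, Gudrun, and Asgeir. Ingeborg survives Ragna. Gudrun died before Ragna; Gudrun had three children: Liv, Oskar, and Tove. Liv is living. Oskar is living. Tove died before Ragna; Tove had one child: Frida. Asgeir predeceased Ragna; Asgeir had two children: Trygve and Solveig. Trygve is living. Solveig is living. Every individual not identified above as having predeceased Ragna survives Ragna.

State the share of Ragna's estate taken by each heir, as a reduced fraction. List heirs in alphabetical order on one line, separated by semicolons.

Eirik 1/3; Frida 2/27; Ingeborg 2/9; Liv 2/27; Oskar 2/27; Solveig 1/9; Trygve 1/9

Eirik, as surviving spouse, takes 1/3.
The remaining 2/3 passes to Ragna's descendants per stirpes.
The 2/3 is divided into 3 equal shares of 2/9 among Ingeborg, Gudrun, Asgeir.
Ingeborg is living and takes 2/9.
Gudrun predeceased; the 2/9 allotted to Gudrun's branch passes to Gudrun's issue by representation.
The 2/9 is divided into 3 equal shares of 2/27 among Liv, Oskar, Tove.
Liv is living and takes 2/27.
Oskar is living and takes 2/27.
Tove predeceased; the 2/27 allotted to Tove's branch passes to Tove's issue by representation.
Frida is the sole taker at this level and receives the full 2/27.
Asgeir predeceased; the 2/9 allotted to Asgeir's branch passes to Asgeir's issue by representation.
The 2/9 is divided into 2 equal shares of 1/9 among Trygve, Solveig.
Trygve is living and takes 1/9.
Solveig is living and takes 1/9.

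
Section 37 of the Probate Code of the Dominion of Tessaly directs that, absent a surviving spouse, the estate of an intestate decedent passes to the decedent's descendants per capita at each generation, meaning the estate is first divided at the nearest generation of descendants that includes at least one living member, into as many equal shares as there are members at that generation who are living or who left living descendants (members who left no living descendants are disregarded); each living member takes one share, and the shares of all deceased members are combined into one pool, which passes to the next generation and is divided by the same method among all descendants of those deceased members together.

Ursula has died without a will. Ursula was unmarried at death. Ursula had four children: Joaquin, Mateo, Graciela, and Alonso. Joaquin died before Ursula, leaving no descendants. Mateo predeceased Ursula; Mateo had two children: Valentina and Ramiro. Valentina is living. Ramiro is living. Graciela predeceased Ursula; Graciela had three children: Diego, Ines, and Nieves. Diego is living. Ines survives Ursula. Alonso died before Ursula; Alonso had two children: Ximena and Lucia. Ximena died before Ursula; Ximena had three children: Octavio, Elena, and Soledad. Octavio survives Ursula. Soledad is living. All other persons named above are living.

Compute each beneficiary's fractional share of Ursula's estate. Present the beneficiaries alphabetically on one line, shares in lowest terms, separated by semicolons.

There is no surviving spouse, so the entire estate passes to Ursula's descendants per capita at each generation.
No one at generation 1 (Mateo, Graciela, Alonso) is living; moving to the next generation.
At generation 2 (Valentina, Ramiro, Diego, Ines, Nieves, Ximena, Lucia) there are 7 shares of (1)/7 = 1/7 each.
Living: Valentina, Ramiro, Diego, Ines, Nieves, and Lucia — each takes 1/7.
Deceased: Ximena. That 1/7 share is carried to generation 3.
At generation 3 (Octavio, Elena, Soledad) there are 3 shares of (1/7)/3 = 1/21 each.
Living: Octavio, Elena, and Soledad — each takes 1/21.

Diego 1/7; Elena 1/21; Ines 1/7; Lucia 1/7; Nieves 1/7; Octavio 1/21; Ramiro 1/7; Soledad 1/21; Valentina 1/7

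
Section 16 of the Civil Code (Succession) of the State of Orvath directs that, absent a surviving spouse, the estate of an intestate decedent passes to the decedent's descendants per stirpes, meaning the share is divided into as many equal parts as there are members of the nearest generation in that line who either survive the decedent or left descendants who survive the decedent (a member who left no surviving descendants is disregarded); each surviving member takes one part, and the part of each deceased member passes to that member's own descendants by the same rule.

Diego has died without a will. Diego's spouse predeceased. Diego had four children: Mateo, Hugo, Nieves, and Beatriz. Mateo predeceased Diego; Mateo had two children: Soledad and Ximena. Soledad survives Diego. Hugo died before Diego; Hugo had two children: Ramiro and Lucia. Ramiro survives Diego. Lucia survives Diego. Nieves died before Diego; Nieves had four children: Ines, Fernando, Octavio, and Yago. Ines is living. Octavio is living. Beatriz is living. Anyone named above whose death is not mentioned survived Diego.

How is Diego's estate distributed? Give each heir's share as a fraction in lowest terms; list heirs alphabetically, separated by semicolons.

There is no surviving spouse, so the entire estate passes to Diego's descendants per stirpes.
The estate is divided into 4 equal shares of 1/4 among Mateo, Hugo, Nieves, Beatriz.
Mateo predeceased; the 1/4 allotted to Mateo's branch passes to Mateo's issue by representation.
The 1/4 is divided into 2 equal shares of 1/8 among Soledad, Ximena.
Soledad is living and takes 1/8.
Ximena is living and takes 1/8.
Hugo predeceased; the 1/4 allotted to Hugo's branch passes to Hugo's issue by representation.
The 1/4 is divided into 2 equal shares of 1/8 among Ramiro, Lucia.
Ramiro is living and takes 1/8.
Lucia is living and takes 1/8.
Nieves predeceased; the 1/4 allotted to Nieves's branch passes to Nieves's issue by representation.
The 1/4 is divided into 4 equal shares of 1/16 among Ines, Fernando, Octavio, Yago.
Ines is living and takes 1/16.
Fernando is living and takes 1/16.
Octavio is living and takes 1/16.
Yago is living and takes 1/16.
Beatriz is living and takes 1/4.

Beatriz 1/4; Fernando 1/16; Ines 1/16; Lucia 1/8; Octavio 1/16; Ramiro 1/8; Soledad 1/8; Ximena 1/8; Yago 1/16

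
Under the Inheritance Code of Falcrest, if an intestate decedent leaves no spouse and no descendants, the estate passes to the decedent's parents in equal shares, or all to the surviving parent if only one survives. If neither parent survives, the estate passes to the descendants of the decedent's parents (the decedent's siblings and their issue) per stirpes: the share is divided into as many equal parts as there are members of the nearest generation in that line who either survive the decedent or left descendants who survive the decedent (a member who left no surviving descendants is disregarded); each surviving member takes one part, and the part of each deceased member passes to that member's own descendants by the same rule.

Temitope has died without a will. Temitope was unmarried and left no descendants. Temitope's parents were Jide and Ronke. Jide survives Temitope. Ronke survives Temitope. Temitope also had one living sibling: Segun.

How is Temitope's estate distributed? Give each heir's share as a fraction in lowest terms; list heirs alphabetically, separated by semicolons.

Both parents survive, so Jide and Ronke each take 1/2. The siblings take nothing because a surviving parent has priority.

Jide 1/2; Ronke 1/2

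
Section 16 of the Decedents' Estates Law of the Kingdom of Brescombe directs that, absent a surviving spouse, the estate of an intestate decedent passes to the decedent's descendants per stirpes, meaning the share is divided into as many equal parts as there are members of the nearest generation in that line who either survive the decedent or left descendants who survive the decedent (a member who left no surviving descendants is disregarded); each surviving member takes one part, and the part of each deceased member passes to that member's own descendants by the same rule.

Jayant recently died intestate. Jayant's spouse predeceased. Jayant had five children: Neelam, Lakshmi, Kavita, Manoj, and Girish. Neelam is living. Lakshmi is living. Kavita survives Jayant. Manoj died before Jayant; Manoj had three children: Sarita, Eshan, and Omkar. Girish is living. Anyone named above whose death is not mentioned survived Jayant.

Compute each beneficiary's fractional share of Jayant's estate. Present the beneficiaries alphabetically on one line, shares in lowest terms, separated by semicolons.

There is no surviving spouse, so the entire estate passes to Jayant's descendants per stirpes.
The estate is divided into 5 equal shares of 1/5 among Neelam, Lakshmi, Kavita, Manoj, Girish.
Neelam is living and takes 1/5.
Lakshmi is living and takes 1/5.
Kavita is living and takes 1/5.
Manoj predeceased; the 1/5 allotted to Manoj's branch passes to Manoj's issue by representation.
The 1/5 is divided into 3 equal shares of 1/15 among Sarita, Eshan, Omkar.
Sarita is living and takes 1/15.
Eshan is living and takes 1/15.
Omkar is living and takes 1/15.
Girish is living and takes 1/5.

Eshan 1/15; Girish 1/5; Kavita 1/5; Lakshmi 1/5; Neelam 1/5; Omkar 1/15; Sarita 1/15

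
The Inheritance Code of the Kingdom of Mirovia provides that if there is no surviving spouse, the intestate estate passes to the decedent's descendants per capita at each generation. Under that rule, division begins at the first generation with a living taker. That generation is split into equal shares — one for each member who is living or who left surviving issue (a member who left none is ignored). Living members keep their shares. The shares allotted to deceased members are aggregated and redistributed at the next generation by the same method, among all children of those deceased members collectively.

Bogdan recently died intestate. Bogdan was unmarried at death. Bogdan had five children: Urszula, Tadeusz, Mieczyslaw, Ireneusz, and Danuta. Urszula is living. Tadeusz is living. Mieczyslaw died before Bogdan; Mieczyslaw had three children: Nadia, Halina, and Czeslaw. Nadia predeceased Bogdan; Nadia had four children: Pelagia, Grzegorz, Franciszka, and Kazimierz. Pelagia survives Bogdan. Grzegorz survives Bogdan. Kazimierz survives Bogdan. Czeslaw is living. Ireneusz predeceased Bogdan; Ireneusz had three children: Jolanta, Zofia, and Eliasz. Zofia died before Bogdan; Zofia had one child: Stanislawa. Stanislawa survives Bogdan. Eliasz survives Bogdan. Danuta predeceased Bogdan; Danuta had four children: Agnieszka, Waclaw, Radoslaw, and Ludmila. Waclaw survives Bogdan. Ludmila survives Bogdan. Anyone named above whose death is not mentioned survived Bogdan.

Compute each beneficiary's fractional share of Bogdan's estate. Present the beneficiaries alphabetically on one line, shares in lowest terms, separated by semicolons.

There is no surviving spouse, so the entire estate passes to Bogdan's descendants per capita at each generation.
At generation 1 (Urszula, Tadeusz, Mieczyslaw, Ireneusz, Danuta) there are 5 shares of (1)/5 = 1/5 each.
Living: Urszula and Tadeusz — each takes 1/5.
Deceased: Mieczyslaw, Ireneusz, and Danuta. Their combined 3/5 is pooled and carried to generation 2.
At generation 2 (Nadia, Halina, Czeslaw, Jolanta, Zofia, Eliasz, Agnieszka, Waclaw, Radoslaw, Ludmila) there are 10 shares of (3/5)/10 = 3/50 each.
Living: Halina, Czeslaw, Jolanta, Eliasz, Agnieszka, Waclaw, Radoslaw, and Ludmila — each takes 3/50.
Deceased: Nadia and Zofia. Their combined 3/25 is pooled and carried to generation 3.
At generation 3 (Pelagia, Grzegorz, Franciszka, Kazimierz, Stanislawa) there are 5 shares of (3/25)/5 = 3/125 each.
Living: Pelagia, Grzegorz, Franciszka, Kazimierz, and Stanislawa — each takes 3/125.

Agnieszka 3/50; Czeslaw 3/50; Eliasz 3/50; Franciszka 3/125; Grzegorz 3/125; Halina 3/50; Jolanta 3/50; Kazimierz 3/125; Ludmila 3/50; Pelagia 3/125; Radoslaw 3/50; Stanislawa 3/125; Tadeusz 1/5; Urszula 1/5; Waclaw 3/50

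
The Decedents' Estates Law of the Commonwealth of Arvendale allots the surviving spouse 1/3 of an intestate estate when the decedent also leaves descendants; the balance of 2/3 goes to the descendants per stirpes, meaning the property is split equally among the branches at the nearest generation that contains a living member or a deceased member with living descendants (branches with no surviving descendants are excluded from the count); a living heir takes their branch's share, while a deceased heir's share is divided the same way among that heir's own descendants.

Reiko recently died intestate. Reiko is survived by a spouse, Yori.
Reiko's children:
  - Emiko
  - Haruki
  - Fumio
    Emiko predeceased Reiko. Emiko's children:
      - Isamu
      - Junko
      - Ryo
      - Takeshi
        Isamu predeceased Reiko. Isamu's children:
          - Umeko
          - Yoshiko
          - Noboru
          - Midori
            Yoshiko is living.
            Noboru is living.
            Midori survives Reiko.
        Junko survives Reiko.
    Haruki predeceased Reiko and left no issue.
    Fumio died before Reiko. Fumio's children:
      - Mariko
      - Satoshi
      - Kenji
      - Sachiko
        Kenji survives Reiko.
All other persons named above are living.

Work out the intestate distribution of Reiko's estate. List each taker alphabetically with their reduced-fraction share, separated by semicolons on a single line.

Junko 1/12; Kenji 1/12; Mariko 1/12; Midori 1/48; Noboru 1/48; Ryo 1/12; Sachiko 1/12; Satoshi 1/12; Takeshi 1/12; Umeko 1/48; Yori 1/3; Yoshiko 1/48

Yori, as surviving spouse, takes 1/3.
The remaining 2/3 passes to Reiko's descendants per stirpes.
Haruki left no surviving issue, so that branch lapses and is disregarded.
The 2/3 is divided into 2 equal shares of 1/3 among Emiko, Fumio.
Emiko predeceased; the 1/3 allotted to Emiko's branch passes to Emiko's issue by representation.
The 1/3 is divided into 4 equal shares of 1/12 among Isamu, Junko, Ryo, Takeshi.
Isamu predeceased; the 1/12 allotted to Isamu's branch passes to Isamu's issue by representation.
The 1/12 is divided into 4 equal shares of 1/48 among Umeko, Yoshiko, Noboru, Midori.
Umeko is living and takes 1/48.
Yoshiko is living and takes 1/48.
Noboru is living and takes 1/48.
Midori is living and takes 1/48.
Junko is living and takes 1/12.
Ryo is living and takes 1/12.
Takeshi is living and takes 1/12.
Fumio predeceased; the 1/3 allotted to Fumio's branch passes to Fumio's issue by representation.
The 1/3 is divided into 4 equal shares of 1/12 among Mariko, Satoshi, Kenji, Sachiko.
Mariko is living and takes 1/12.
Satoshi is living and takes 1/12.
Kenji is living and takes 1/12.
Sachiko is living and takes 1/12.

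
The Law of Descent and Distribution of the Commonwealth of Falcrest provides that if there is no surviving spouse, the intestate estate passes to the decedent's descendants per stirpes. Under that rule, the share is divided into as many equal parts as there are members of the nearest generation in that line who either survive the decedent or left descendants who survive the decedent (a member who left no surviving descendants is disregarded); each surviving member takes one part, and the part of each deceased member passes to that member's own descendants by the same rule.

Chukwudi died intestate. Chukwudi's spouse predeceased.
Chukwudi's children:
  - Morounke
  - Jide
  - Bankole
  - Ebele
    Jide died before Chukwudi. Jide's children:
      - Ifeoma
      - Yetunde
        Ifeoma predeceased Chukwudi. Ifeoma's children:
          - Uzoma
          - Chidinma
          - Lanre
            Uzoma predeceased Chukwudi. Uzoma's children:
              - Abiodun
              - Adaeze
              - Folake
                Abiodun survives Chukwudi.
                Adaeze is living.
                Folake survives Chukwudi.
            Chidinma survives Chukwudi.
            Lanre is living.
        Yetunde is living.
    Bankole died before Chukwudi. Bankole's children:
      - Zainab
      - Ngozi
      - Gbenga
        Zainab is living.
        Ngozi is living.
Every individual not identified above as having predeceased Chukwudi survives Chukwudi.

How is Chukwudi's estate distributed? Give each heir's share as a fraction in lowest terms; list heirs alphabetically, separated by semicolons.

There is no surviving spouse, so the entire estate passes to Chukwudi's descendants per stirpes.
The estate is divided into 4 equal shares of 1/4 among Morounke, Jide, Bankole, Ebele.
Morounke is living and takes 1/4.
Jide predeceased; the 1/4 allotted to Jide's branch passes to Jide's issue by representation.
The 1/4 is divided into 2 equal shares of 1/8 among Ifeoma, Yetunde.
Ifeoma predeceased; the 1/8 allotted to Ifeoma's branch passes to Ifeoma's issue by representation.
The 1/8 is divided into 3 equal shares of 1/24 among Uzoma, Chidinma, Lanre.
Uzoma predeceased; the 1/24 allotted to Uzoma's branch passes to Uzoma's issue by representation.
The 1/24 is divided into 3 equal shares of 1/72 among Abiodun, Adaeze, Folake.
Abiodun is living and takes 1/72.
Adaeze is living and takes 1/72.
Folake is living and takes 1/72.
Chidinma is living and takes 1/24.
Lanre is living and takes 1/24.
Yetunde is living and takes 1/8.
Bankole predeceased; the 1/4 allotted to Bankole's branch passes to Bankole's issue by representation.
The 1/4 is divided into 3 equal shares of 1/12 among Zainab, Ngozi, Gbenga.
Zainab is living and takes 1/12.
Ngozi is living and takes 1/12.
Gbenga is living and takes 1/12.
Ebele is living and takes 1/4.

Abiodun 1/72; Adaeze 1/72; Chidinma 1/24; Ebele 1/4; Folake 1/72; Gbenga 1/12; Lanre 1/24; Morounke 1/4; Ngozi 1/12; Yetunde 1/8; Zainab 1/12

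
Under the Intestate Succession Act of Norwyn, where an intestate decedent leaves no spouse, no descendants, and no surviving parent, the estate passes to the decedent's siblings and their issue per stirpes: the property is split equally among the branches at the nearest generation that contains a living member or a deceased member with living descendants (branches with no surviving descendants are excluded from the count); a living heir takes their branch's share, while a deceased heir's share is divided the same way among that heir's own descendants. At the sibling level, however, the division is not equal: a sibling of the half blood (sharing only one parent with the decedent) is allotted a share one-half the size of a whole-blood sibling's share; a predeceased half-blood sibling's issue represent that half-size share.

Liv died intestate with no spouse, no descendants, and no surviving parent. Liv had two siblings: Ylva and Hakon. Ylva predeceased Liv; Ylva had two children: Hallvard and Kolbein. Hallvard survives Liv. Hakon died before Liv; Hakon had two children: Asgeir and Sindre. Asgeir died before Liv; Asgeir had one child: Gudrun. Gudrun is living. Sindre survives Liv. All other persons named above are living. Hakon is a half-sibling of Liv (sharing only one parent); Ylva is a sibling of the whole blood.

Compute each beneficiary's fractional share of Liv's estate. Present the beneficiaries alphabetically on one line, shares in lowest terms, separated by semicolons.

Gudrun 1/6; Hallvard 1/3; Kolbein 1/3; Sindre 1/6

No spouse, descendants, or parent survives, so the estate passes to Liv's siblings per stirpes.
Half-blood siblings count for one-half the weight of whole-blood siblings at the initial division.
Dividing 1 in proportion to weights (total weight 3/2): Ylva (weight 1) → 2/3; Hakon (weight 1/2) → 1/3.
Ylva predeceased; the 2/3 allotted to Ylva's branch passes to Ylva's issue by representation.
The 2/3 is divided into 2 equal shares of 1/3 among Hallvard, Kolbein.
Hallvard is living and takes 1/3.
Kolbein is living and takes 1/3.
Hakon predeceased; the 1/3 allotted to Hakon's branch passes to Hakon's issue by representation.
The 1/3 is divided into 2 equal shares of 1/6 among Asgeir, Sindre.
Asgeir predeceased; the 1/6 allotted to Asgeir's branch passes to Asgeir's issue by representation.
Gudrun is the sole taker at this level and receives the full 1/6.
Sindre is living and takes 1/6.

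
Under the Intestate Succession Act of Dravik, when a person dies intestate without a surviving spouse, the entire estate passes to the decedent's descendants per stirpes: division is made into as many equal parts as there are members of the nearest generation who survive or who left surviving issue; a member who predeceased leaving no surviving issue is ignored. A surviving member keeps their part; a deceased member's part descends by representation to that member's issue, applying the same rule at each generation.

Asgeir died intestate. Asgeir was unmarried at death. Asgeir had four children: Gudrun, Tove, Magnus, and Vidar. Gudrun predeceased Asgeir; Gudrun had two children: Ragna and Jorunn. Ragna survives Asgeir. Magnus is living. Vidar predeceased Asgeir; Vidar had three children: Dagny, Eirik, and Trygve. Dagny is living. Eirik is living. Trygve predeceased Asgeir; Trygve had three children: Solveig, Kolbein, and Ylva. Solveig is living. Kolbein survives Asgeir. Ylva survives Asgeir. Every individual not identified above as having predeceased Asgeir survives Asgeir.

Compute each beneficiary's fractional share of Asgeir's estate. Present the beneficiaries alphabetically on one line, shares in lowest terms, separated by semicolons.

Dagny 1/12; Eirik 1/12; Jorunn 1/8; Kolbein 1/36; Magnus 1/4; Ragna 1/8; Solveig 1/36; Tove 1/4; Ylva 1/36

There is no surviving spouse, so the entire estate passes to Asgeir's descendants per stirpes.
The estate is divided into 4 equal shares of 1/4 among Gudrun, Tove, Magnus, Vidar.
Gudrun predeceased; the 1/4 allotted to Gudrun's branch passes to Gudrun's issue by representation.
The 1/4 is divided into 2 equal shares of 1/8 among Ragna, Jorunn.
Ragna is living and takes 1/8.
Jorunn is living and takes 1/8.
Tove is living and takes 1/4.
Magnus is living and takes 1/4.
Vidar predeceased; the 1/4 allotted to Vidar's branch passes to Vidar's issue by representation.
The 1/4 is divided into 3 equal shares of 1/12 among Dagny, Eirik, Trygve.
Dagny is living and takes 1/12.
Eirik is living and takes 1/12.
Trygve predeceased; the 1/12 allotted to Trygve's branch passes to Trygve's issue by representation.
The 1/12 is divided into 3 equal shares of 1/36 among Solveig, Kolbein, Ylva.
Solveig is living and takes 1/36.
Kolbein is living and takes 1/36.
Ylva is living and takes 1/36.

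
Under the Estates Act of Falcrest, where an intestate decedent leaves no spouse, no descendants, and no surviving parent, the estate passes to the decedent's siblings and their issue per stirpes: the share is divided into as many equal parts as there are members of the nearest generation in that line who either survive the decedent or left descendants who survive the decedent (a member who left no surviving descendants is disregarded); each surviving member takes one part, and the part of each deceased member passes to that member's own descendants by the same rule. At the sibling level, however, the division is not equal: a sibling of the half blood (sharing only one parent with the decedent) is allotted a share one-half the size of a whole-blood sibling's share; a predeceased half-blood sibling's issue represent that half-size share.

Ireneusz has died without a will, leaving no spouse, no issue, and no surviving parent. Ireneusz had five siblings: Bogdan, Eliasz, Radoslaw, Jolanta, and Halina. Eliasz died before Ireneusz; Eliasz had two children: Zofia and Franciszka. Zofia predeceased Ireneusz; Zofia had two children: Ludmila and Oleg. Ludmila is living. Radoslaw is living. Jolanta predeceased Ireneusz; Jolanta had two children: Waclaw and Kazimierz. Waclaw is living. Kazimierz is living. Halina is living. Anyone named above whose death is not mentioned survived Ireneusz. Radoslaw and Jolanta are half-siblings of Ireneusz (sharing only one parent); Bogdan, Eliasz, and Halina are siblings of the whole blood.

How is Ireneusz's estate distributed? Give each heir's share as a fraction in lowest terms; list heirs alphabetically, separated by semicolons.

Bogdan 1/4; Franciszka 1/8; Halina 1/4; Kazimierz 1/16; Ludmila 1/16; Oleg 1/16; Radoslaw 1/8; Waclaw 1/16

No spouse, descendants, or parent survives, so the estate passes to Ireneusz's siblings per stirpes.
Half-blood siblings count for one-half the weight of whole-blood siblings at the initial division.
Dividing 1 in proportion to weights (total weight 4): Bogdan (weight 1) → 1/4; Eliasz (weight 1) → 1/4; Radoslaw (weight 1/2) → 1/8; Jolanta (weight 1/2) → 1/8; Halina (weight 1) → 1/4.
Bogdan is living and takes 1/4.
Eliasz predeceased; the 1/4 allotted to Eliasz's branch passes to Eliasz's issue by representation.
The 1/4 is divided into 2 equal shares of 1/8 among Zofia, Franciszka.
Zofia predeceased; the 1/8 allotted to Zofia's branch passes to Zofia's issue by representation.
The 1/8 is divided into 2 equal shares of 1/16 among Ludmila, Oleg.
Ludmila is living and takes 1/16.
Oleg is living and takes 1/16.
Franciszka is living and takes 1/8.
Radoslaw is living and takes 1/8.
Jolanta predeceased; the 1/8 allotted to Jolanta's branch passes to Jolanta's issue by representation.
The 1/8 is divided into 2 equal shares of 1/16 among Waclaw, Kazimierz.
Waclaw is living and takes 1/16.
Kazimierz is living and takes 1/16.
Halina is living and takes 1/4.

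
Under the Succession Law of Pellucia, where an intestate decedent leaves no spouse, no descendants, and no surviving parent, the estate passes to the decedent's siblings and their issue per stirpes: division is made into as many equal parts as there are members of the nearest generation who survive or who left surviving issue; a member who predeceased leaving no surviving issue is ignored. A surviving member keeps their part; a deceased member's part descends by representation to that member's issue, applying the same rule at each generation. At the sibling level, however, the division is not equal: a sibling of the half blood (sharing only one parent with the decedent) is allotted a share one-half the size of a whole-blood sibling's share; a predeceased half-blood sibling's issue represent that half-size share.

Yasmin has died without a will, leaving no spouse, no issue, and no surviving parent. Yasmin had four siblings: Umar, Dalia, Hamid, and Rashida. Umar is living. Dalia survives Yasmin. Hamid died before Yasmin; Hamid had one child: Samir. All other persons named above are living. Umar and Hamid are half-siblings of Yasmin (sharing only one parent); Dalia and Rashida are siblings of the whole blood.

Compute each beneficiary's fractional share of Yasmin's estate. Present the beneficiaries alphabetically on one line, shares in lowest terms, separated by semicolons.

No spouse, descendants, or parent survives, so the estate passes to Yasmin's siblings per stirpes.
Half-blood siblings count for one-half the weight of whole-blood siblings at the initial division.
Dividing 1 in proportion to weights (total weight 3): Umar (weight 1/2) → 1/6; Dalia (weight 1) → 1/3; Hamid (weight 1/2) → 1/6; Rashida (weight 1) → 1/3.
Umar is living and takes 1/6.
Dalia is living and takes 1/3.
Hamid predeceased; the 1/6 allotted to Hamid's branch passes to Hamid's issue by representation.
Samir is the sole taker at this level and receives the full 1/6.
Rashida is living and takes 1/3.

Dalia 1/3; Rashida 1/3; Samir 1/6; Umar 1/6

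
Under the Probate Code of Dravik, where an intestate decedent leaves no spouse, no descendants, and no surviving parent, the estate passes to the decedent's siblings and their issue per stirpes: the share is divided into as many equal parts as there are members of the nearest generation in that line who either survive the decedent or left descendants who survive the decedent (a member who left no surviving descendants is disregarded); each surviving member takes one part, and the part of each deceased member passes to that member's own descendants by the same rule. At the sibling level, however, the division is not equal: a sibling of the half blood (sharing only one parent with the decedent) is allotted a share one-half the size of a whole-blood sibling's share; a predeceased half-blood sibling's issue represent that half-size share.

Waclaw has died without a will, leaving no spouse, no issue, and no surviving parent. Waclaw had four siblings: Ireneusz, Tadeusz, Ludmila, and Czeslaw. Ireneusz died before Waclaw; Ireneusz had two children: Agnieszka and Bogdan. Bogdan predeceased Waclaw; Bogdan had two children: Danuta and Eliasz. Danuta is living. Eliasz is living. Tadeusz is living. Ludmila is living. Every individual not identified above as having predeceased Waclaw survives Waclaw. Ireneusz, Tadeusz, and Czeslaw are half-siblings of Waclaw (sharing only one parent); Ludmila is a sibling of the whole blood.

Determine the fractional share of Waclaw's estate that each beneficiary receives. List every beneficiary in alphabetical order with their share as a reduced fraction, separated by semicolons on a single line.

Agnieszka 1/10; Czeslaw 1/5; Danuta 1/20; Eliasz 1/20; Ludmila 2/5; Tadeusz 1/5

No spouse, descendants, or parent survives, so the estate passes to Waclaw's siblings per stirpes.
Half-blood siblings count for one-half the weight of whole-blood siblings at the initial division.
Dividing 1 in proportion to weights (total weight 5/2): Ireneusz (weight 1/2) → 1/5; Tadeusz (weight 1/2) → 1/5; Ludmila (weight 1) → 2/5; Czeslaw (weight 1/2) → 1/5.
Ireneusz predeceased; the 1/5 allotted to Ireneusz's branch passes to Ireneusz's issue by representation.
The 1/5 is divided into 2 equal shares of 1/10 among Agnieszka, Bogdan.
Agnieszka is living and takes 1/10.
Bogdan predeceased; the 1/10 allotted to Bogdan's branch passes to Bogdan's issue by representation.
The 1/10 is divided into 2 equal shares of 1/20 among Danuta, Eliasz.
Danuta is living and takes 1/20.
Eliasz is living and takes 1/20.
Tadeusz is living and takes 1/5.
Ludmila is living and takes 2/5.
Czeslaw is living and takes 1/5.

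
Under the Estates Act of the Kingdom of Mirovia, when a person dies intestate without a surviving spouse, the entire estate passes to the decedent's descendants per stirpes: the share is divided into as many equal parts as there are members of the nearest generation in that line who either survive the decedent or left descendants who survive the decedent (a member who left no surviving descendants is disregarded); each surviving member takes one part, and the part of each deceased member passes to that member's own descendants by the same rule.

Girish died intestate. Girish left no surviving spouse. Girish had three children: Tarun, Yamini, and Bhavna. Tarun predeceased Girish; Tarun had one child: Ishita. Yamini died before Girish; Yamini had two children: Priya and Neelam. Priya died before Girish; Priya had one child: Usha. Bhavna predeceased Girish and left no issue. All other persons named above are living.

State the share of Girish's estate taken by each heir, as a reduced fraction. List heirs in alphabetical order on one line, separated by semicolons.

There is no surviving spouse, so the entire estate passes to Girish's descendants per stirpes.
Bhavna left no surviving issue, so that branch lapses and is disregarded.
The estate is divided into 2 equal shares of 1/2 among Tarun, Yamini.
Tarun predeceased; the 1/2 allotted to Tarun's branch passes to Tarun's issue by representation.
Ishita is the sole taker at this level and receives the full 1/2.
Yamini predeceased; the 1/2 allotted to Yamini's branch passes to Yamini's issue by representation.
The 1/2 is divided into 2 equal shares of 1/4 among Priya, Neelam.
Priya predeceased; the 1/4 allotted to Priya's branch passes to Priya's issue by representation.
Usha is the sole taker at this level and receives the full 1/4.
Neelam is living and takes 1/4.

Ishita 1/2; Neelam 1/4; Usha 1/4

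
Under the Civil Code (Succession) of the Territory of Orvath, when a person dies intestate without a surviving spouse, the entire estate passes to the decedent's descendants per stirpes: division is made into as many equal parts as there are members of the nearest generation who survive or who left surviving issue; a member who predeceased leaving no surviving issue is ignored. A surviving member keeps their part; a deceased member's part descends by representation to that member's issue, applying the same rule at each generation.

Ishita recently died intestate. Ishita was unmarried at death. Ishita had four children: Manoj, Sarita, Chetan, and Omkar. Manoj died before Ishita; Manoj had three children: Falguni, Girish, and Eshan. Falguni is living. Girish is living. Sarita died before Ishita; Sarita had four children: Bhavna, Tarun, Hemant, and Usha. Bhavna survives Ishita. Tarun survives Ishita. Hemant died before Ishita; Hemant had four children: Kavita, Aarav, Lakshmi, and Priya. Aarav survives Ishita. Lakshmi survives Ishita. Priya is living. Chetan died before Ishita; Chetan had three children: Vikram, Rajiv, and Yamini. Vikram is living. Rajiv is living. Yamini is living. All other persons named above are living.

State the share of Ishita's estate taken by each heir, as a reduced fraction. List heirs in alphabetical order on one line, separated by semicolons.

There is no surviving spouse, so the entire estate passes to Ishita's descendants per stirpes.
The estate is divided into 4 equal shares of 1/4 among Manoj, Sarita, Chetan, Omkar.
Manoj predeceased; the 1/4 allotted to Manoj's branch passes to Manoj's issue by representation.
The 1/4 is divided into 3 equal shares of 1/12 among Falguni, Girish, Eshan.
Falguni is living and takes 1/12.
Girish is living and takes 1/12.
Eshan is living and takes 1/12.
Sarita predeceased; the 1/4 allotted to Sarita's branch passes to Sarita's issue by representation.
The 1/4 is divided into 4 equal shares of 1/16 among Bhavna, Tarun, Hemant, Usha.
Bhavna is living and takes 1/16.
Tarun is living and takes 1/16.
Hemant predeceased; the 1/16 allotted to Hemant's branch passes to Hemant's issue by representation.
The 1/16 is divided into 4 equal shares of 1/64 among Kavita, Aarav, Lakshmi, Priya.
Kavita is living and takes 1/64.
Aarav is living and takes 1/64.
Lakshmi is living and takes 1/64.
Priya is living and takes 1/64.
Usha is living and takes 1/16.
Chetan predeceased; the 1/4 allotted to Chetan's branch passes to Chetan's issue by representation.
The 1/4 is divided into 3 equal shares of 1/12 among Vikram, Rajiv, Yamini.
Vikram is living and takes 1/12.
Rajiv is living and takes 1/12.
Yamini is living and takes 1/12.
Omkar is living and takes 1/4.

Aarav 1/64; Bhavna 1/16; Eshan 1/12; Falguni 1/12; Girish 1/12; Kavita 1/64; Lakshmi 1/64; Omkar 1/4; Priya 1/64; Rajiv 1/12; Tarun 1/16; Usha 1/16; Vikram 1/12; Yamini 1/12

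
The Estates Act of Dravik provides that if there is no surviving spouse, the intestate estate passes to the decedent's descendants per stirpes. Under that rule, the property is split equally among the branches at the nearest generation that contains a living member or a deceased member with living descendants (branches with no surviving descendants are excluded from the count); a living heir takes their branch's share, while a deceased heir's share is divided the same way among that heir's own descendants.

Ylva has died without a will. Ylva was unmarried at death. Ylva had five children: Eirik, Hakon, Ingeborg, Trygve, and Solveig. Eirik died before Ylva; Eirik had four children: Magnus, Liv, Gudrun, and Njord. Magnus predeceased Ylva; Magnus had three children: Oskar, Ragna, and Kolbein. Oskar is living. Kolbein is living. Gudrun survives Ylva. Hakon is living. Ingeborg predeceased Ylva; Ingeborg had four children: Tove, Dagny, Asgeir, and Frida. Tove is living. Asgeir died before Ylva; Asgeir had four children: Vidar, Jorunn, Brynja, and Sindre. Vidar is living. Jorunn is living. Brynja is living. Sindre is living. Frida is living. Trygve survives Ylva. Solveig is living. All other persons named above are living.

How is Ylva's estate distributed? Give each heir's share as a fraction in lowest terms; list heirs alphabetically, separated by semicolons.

Brynja 1/80; Dagny 1/20; Frida 1/20; Gudrun 1/20; Hakon 1/5; Jorunn 1/80; Kolbein 1/60; Liv 1/20; Njord 1/20; Oskar 1/60; Ragna 1/60; Sindre 1/80; Solveig 1/5; Tove 1/20; Trygve 1/5; Vidar 1/80

There is no surviving spouse, so the entire estate passes to Ylva's descendants per stirpes.
The estate is divided into 5 equal shares of 1/5 among Eirik, Hakon, Ingeborg, Trygve, Solveig.
Eirik predeceased; the 1/5 allotted to Eirik's branch passes to Eirik's issue by representation.
The 1/5 is divided into 4 equal shares of 1/20 among Magnus, Liv, Gudrun, Njord.
Magnus predeceased; the 1/20 allotted to Magnus's branch passes to Magnus's issue by representation.
The 1/20 is divided into 3 equal shares of 1/60 among Oskar, Ragna, Kolbein.
Oskar is living and takes 1/60.
Ragna is living and takes 1/60.
Kolbein is living and takes 1/60.
Liv is living and takes 1/20.
Gudrun is living and takes 1/20.
Njord is living and takes 1/20.
Hakon is living and takes 1/5.
Ingeborg predeceased; the 1/5 allotted to Ingeborg's branch passes to Ingeborg's issue by representation.
The 1/5 is divided into 4 equal shares of 1/20 among Tove, Dagny, Asgeir, Frida.
Tove is living and takes 1/20.
Dagny is living and takes 1/20.
Asgeir predeceased; the 1/20 allotted to Asgeir's branch passes to Asgeir's issue by representation.
The 1/20 is divided into 4 equal shares of 1/80 among Vidar, Jorunn, Brynja, Sindre.
Vidar is living and takes 1/80.
Jorunn is living and takes 1/80.
Brynja is living and takes 1/80.
Sindre is living and takes 1/80.
Frida is living and takes 1/20.
Trygve is living and takes 1/5.
Solveig is living and takes 1/5.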